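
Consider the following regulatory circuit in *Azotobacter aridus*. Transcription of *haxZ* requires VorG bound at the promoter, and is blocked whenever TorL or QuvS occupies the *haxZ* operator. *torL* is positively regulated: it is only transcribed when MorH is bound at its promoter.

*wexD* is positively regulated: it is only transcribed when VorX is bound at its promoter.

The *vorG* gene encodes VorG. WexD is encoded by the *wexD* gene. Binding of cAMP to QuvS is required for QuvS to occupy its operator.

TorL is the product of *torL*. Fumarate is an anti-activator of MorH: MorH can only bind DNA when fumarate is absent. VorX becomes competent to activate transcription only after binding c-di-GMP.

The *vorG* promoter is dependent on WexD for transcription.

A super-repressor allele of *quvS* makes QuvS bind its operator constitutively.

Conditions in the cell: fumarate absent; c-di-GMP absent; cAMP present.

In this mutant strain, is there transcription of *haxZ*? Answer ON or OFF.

OFF

Fumarate is absent, so MorH is active.
No repressor is bound and MorH is active, so *torL* is transcribed.
So TorL is produced and active.
c-di-GMP is absent, so VorX is inactive.
Required activator VorX is absent, so *wexD* is not transcribed.
So WexD is not produced.
Required activator WexD is absent, so *vorG* is not transcribed.
So VorG is not produced.
QuvS is constitutively active in this strain.
With repressor TorL bound, *haxZ* is not transcribed.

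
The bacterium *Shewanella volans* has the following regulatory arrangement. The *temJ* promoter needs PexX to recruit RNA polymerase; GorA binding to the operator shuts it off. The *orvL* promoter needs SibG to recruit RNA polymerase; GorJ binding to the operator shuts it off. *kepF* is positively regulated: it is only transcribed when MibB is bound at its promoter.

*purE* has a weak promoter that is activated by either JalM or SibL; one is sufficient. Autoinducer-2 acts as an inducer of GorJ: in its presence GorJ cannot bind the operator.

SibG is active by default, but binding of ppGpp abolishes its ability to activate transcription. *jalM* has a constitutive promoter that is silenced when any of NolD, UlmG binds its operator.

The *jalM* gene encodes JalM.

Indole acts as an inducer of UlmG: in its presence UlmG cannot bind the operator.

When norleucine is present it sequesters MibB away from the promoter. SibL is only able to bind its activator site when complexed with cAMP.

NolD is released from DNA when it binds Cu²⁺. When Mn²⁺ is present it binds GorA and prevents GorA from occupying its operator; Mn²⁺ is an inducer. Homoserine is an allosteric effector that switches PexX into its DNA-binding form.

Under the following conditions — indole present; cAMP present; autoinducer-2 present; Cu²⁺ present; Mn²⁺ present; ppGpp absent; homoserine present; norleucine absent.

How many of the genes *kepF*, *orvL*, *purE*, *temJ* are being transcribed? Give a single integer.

Norleucine is absent, so MibB is active.
No repressor is bound and MibB is active, so *kepF* is transcribed.
→ *kepF* is ON.
ppGpp is absent, so SibG is active.
Autoinducer-2 is present, so GorJ is inactive.
No repressor is bound and SibG is active, so *orvL* is transcribed.
→ *orvL* is ON.
Cu²⁺ is present, so NolD is inactive.
Indole is present, so UlmG is inactive.
With no repressor bound, *jalM* is transcribed.
So JalM is produced and active.
cAMP is present, so SibL is active.
Activator JalM is present, so *purE* is transcribed.
→ *purE* is ON.
Mn²⁺ is present, so GorA is inactive.
Homoserine is present, so PexX is active.
No repressor is bound and PexX is active, so *temJ* is transcribed.
→ *temJ* is ON.
4 of the 4 genes are transcribed.

4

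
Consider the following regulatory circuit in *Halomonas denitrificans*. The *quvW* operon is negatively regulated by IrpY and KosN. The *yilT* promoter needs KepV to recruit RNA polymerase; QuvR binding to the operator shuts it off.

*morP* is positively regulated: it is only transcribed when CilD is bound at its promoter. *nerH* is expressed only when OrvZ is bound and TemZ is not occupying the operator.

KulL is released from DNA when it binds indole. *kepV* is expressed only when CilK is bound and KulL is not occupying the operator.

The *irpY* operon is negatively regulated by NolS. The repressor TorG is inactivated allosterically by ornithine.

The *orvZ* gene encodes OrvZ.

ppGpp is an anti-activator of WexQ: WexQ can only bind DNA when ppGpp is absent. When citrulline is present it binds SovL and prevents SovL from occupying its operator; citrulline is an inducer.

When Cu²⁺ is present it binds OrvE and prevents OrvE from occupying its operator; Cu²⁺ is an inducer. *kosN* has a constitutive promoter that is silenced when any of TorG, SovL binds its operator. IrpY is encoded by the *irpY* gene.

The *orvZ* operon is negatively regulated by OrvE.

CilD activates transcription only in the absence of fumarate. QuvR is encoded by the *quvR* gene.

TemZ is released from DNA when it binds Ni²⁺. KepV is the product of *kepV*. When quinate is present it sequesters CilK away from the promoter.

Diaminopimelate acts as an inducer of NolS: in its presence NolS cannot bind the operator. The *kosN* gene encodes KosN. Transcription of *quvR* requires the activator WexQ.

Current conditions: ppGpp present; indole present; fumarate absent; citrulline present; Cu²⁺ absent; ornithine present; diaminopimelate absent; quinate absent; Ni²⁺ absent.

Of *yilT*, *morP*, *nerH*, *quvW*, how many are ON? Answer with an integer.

2

Quinate is absent, so CilK is active.
Indole is present, so KulL is inactive.
No repressor is bound and CilK is active, so *kepV* is transcribed.
So KepV is produced and active.
ppGpp is present, so WexQ is inactive.
Required activator WexQ is absent, so *quvR* is not transcribed.
So QuvR is not produced.
No repressor is bound and KepV is active, so *yilT* is transcribed.
→ *yilT* is ON.
Fumarate is absent, so CilD is active.
No repressor is bound and CilD is active, so *morP* is transcribed.
→ *morP* is ON.
Cu²⁺ is absent, so OrvE is active.
With repressor OrvE bound, *orvZ* is not transcribed.
So OrvZ is not produced.
Ni²⁺ is absent, so TemZ is active.
With repressor TemZ bound, *nerH* is not transcribed.
→ *nerH* is OFF.
Diaminopimelate is absent, so NolS is active.
With repressor NolS bound, *irpY* is not transcribed.
So IrpY is not produced.
Ornithine is present, so TorG is inactive.
Citrulline is present, so SovL is inactive.
With no repressor bound, *kosN* is transcribed.
So KosN is produced and active.
With repressor KosN bound, *quvW* is not transcribed.
→ *quvW* is OFF.
2 of the 4 genes are transcribed.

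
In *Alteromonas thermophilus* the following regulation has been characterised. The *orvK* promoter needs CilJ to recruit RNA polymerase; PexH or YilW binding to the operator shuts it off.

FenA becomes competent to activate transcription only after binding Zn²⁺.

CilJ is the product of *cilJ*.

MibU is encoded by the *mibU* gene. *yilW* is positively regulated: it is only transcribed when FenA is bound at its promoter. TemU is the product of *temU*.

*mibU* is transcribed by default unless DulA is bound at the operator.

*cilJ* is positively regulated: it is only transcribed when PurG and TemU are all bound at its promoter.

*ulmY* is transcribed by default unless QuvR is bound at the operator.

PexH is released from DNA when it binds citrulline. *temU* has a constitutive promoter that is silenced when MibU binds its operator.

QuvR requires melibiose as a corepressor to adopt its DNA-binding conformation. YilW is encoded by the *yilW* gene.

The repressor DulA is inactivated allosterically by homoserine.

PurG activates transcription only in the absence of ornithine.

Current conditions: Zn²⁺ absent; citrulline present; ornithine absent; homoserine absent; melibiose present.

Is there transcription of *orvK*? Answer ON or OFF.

Citrulline is present, so PexH is inactive.
Ornithine is absent, so PurG is active.
Homoserine is absent, so DulA is active.
With repressor DulA bound, *mibU* is not transcribed.
So MibU is not produced.
With no repressor bound, *temU* is transcribed.
So TemU is produced and active.
No repressor is bound and PurG and TemU are active, so *cilJ* is transcribed.
So CilJ is produced and active.
Zn²⁺ is absent, so FenA is inactive.
Required activator FenA is absent, so *yilW* is not transcribed.
So YilW is not produced.
No repressor is bound and CilJ is active, so *orvK* is transcribed.

ON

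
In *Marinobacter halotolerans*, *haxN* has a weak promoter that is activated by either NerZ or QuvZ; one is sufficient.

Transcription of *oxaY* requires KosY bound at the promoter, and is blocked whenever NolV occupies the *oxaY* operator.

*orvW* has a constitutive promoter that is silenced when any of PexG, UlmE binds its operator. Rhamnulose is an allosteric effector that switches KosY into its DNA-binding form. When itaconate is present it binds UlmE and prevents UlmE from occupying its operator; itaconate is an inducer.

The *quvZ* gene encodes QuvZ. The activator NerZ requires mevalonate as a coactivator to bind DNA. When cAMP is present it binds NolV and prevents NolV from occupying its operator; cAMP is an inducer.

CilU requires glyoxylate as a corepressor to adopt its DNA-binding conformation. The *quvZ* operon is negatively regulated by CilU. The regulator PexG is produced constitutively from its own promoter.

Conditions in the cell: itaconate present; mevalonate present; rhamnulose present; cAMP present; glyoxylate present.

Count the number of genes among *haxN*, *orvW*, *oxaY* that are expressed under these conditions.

2

Mevalonate is present, so NerZ is active.
Glyoxylate is present, so CilU is active.
With repressor CilU bound, *quvZ* is not transcribed.
So QuvZ is not produced.
Activator NerZ is present, so *haxN* is transcribed.
→ *haxN* is ON.
PexG is produced constitutively and is active.
Itaconate is present, so UlmE is inactive.
With repressor PexG bound, *orvW* is not transcribed.
→ *orvW* is OFF.
Rhamnulose is present, so KosY is active.
cAMP is present, so NolV is inactive.
No repressor is bound and KosY is active, so *oxaY* is transcribed.
→ *oxaY* is ON.
2 of the 3 genes are transcribed.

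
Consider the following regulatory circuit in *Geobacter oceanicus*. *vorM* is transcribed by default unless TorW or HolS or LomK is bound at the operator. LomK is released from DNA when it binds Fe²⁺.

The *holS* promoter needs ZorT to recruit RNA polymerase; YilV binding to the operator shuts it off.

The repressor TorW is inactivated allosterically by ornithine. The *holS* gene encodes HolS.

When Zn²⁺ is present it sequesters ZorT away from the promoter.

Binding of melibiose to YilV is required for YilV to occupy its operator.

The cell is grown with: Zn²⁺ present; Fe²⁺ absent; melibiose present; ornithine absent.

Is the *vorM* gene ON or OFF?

Ornithine is absent, so TorW is active.
Zn²⁺ is present, so ZorT is inactive.
Melibiose is present, so YilV is active.
With repressor YilV bound, *holS* is not transcribed.
So HolS is not produced.
Fe²⁺ is absent, so LomK is active.
With repressor TorW bound, *vorM* is not transcribed.

OFF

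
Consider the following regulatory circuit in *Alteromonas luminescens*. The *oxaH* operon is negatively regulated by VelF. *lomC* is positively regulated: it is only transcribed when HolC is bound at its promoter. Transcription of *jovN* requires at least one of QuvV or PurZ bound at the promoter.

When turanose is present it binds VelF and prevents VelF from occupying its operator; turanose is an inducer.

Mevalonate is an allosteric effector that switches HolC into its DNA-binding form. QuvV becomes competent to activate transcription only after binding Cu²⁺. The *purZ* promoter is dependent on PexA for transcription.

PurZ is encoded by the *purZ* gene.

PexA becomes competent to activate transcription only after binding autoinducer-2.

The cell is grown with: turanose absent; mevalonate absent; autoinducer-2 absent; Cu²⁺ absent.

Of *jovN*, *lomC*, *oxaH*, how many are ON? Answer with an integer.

0

Cu²⁺ is absent, so QuvV is inactive.
Autoinducer-2 is absent, so PexA is inactive.
Required activator PexA is absent, so *purZ* is not transcribed.
So PurZ is not produced.
No activator is available at the *jovN* promoter, so *jovN* is not transcribed.
→ *jovN* is OFF.
Mevalonate is absent, so HolC is inactive.
Required activator HolC is absent, so *lomC* is not transcribed.
→ *lomC* is OFF.
Turanose is absent, so VelF is active.
With repressor VelF bound, *oxaH* is not transcribed.
→ *oxaH* is OFF.
0 of the 3 genes are transcribed.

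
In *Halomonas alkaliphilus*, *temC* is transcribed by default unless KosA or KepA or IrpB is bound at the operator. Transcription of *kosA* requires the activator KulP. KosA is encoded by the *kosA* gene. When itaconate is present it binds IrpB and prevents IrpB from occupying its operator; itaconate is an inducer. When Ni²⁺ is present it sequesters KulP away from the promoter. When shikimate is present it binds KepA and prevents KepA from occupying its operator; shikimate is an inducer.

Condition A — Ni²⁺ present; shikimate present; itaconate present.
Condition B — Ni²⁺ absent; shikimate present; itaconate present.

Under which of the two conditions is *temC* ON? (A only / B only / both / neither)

A only

Condition A:
Ni²⁺ is present, so KulP is inactive.
Required activator KulP is absent, so *kosA* is not transcribed.
So KosA is not produced.
Shikimate is present, so KepA is inactive.
Itaconate is present, so IrpB is inactive.
With no repressor bound, *temC* is transcribed.
→ *temC* is ON in A.
Condition B:
Ni²⁺ is absent, so KulP is active.
No repressor is bound and KulP is active, so *kosA* is transcribed.
So KosA is produced and active.
Shikimate is present, so KepA is inactive.
Itaconate is present, so IrpB is inactive.
With repressor KosA bound, *temC* is not transcribed.
→ *temC* is OFF in B.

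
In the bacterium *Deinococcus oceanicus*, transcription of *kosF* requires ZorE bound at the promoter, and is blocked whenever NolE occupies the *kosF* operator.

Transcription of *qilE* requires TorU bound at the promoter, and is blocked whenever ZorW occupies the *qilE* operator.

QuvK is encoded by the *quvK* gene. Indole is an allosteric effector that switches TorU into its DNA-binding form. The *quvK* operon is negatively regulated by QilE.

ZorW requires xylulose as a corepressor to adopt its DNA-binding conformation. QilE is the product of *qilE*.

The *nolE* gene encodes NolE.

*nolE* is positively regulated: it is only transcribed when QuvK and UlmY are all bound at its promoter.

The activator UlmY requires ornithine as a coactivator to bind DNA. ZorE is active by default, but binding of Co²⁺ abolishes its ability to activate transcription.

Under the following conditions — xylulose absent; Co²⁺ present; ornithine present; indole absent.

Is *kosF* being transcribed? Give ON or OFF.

OFF

Xylulose is absent, so ZorW is inactive.
Indole is absent, so TorU is inactive.
Required activator TorU is absent, so *qilE* is not transcribed.
So QilE is not produced.
With no repressor bound, *quvK* is transcribed.
So QuvK is produced and active.
Ornithine is present, so UlmY is active.
No repressor is bound and QuvK and UlmY are active, so *nolE* is transcribed.
So NolE is produced and active.
Co²⁺ is present, so ZorE is inactive.
With repressor NolE bound, *kosF* is not transcribed.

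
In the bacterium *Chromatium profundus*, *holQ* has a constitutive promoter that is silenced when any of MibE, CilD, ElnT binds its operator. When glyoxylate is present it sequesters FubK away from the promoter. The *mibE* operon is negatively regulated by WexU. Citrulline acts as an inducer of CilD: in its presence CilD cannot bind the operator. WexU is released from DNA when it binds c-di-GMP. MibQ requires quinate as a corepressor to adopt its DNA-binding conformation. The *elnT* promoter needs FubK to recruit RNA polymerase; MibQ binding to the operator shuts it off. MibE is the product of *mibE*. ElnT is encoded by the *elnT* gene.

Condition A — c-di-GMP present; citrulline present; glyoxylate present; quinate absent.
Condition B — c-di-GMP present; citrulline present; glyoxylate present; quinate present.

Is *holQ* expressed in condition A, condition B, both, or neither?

Condition A:
c-di-GMP is present, so WexU is inactive.
With no repressor bound, *mibE* is transcribed.
So MibE is produced and active.
Citrulline is present, so CilD is inactive.
Glyoxylate is present, so FubK is inactive.
Quinate is absent, so MibQ is inactive.
Required activator FubK is absent, so *elnT* is not transcribed.
So ElnT is not produced.
With repressor MibE bound, *holQ* is not transcribed.
→ *holQ* is OFF in A.
Condition B:
c-di-GMP is present, so WexU is inactive.
With no repressor bound, *mibE* is transcribed.
So MibE is produced and active.
Citrulline is present, so CilD is inactive.
Glyoxylate is present, so FubK is inactive.
Quinate is present, so MibQ is active.
With repressor MibQ bound, *elnT* is not transcribed.
So ElnT is not produced.
With repressor MibE bound, *holQ* is not transcribed.
→ *holQ* is OFF in B.

neither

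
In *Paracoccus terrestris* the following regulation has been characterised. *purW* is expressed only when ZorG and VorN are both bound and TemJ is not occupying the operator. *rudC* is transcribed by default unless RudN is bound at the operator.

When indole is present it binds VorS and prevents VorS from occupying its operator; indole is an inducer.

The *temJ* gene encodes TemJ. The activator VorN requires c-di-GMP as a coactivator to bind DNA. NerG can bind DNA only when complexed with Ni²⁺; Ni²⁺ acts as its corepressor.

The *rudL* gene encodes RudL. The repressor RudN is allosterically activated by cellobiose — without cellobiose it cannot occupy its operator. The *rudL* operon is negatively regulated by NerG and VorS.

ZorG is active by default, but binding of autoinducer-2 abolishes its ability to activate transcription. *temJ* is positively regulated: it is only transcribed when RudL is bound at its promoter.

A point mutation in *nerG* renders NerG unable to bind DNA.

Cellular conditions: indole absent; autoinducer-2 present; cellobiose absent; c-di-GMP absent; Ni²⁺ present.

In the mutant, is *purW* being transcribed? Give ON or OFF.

Autoinducer-2 is present, so ZorG is inactive.
c-di-GMP is absent, so VorN is inactive.
NerG is non-functional in this strain, so it has no effect.
Indole is absent, so VorS is active.
With repressor VorS bound, *rudL* is not transcribed.
So RudL is not produced.
Required activator RudL is absent, so *temJ* is not transcribed.
So TemJ is not produced.
Required activator ZorG is absent, so *purW* is not transcribed.

OFF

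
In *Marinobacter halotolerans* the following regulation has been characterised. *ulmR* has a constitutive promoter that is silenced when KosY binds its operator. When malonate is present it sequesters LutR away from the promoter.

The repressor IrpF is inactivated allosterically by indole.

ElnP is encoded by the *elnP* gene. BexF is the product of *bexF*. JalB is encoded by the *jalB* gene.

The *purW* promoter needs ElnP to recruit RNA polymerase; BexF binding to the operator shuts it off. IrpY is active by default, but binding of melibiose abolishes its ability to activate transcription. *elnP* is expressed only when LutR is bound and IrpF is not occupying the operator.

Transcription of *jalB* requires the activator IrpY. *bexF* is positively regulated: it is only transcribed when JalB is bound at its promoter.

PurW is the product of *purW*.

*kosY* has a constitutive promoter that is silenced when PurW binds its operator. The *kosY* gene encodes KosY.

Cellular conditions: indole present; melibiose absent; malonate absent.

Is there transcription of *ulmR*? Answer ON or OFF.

OFF

Melibiose is absent, so IrpY is active.
No repressor is bound and IrpY is active, so *jalB* is transcribed.
So JalB is produced and active.
No repressor is bound and JalB is active, so *bexF* is transcribed.
So BexF is produced and active.
Indole is present, so IrpF is inactive.
Malonate is absent, so LutR is active.
No repressor is bound and LutR is active, so *elnP* is transcribed.
So ElnP is produced and active.
With repressor BexF bound, *purW* is not transcribed.
So PurW is not produced.
With no repressor bound, *kosY* is transcribed.
So KosY is produced and active.
With repressor KosY bound, *ulmR* is not transcribed.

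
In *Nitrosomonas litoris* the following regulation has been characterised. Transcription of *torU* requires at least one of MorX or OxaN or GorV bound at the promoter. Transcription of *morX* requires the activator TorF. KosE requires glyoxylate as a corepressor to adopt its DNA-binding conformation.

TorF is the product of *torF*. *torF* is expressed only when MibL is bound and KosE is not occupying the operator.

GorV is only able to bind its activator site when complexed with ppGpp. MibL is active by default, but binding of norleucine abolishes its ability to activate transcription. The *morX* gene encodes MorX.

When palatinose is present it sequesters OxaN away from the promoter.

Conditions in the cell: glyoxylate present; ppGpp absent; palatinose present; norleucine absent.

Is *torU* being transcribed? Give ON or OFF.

OFF

Glyoxylate is present, so KosE is active.
Norleucine is absent, so MibL is active.
With repressor KosE bound, *torF* is not transcribed.
So TorF is not produced.
Required activator TorF is absent, so *morX* is not transcribed.
So MorX is not produced.
Palatinose is present, so OxaN is inactive.
ppGpp is absent, so GorV is inactive.
No activator is available at the *torU* promoter, so *torU* is not transcribed.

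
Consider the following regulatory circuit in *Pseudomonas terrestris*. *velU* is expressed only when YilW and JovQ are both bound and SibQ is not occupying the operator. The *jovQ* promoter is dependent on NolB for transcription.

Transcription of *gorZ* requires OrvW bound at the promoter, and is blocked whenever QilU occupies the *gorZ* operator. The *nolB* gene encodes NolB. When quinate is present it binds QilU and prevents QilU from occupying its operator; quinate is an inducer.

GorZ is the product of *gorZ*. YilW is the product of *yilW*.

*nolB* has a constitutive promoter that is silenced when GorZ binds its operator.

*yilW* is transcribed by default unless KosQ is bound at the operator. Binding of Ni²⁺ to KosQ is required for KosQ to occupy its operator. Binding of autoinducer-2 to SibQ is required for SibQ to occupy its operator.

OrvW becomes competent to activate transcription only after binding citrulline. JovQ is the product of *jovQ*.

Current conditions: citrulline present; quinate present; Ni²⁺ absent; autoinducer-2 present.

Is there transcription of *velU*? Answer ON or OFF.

OFF

Ni²⁺ is absent, so KosQ is inactive.
With no repressor bound, *yilW* is transcribed.
So YilW is produced and active.
Quinate is present, so QilU is inactive.
Citrulline is present, so OrvW is active.
No repressor is bound and OrvW is active, so *gorZ* is transcribed.
So GorZ is produced and active.
With repressor GorZ bound, *nolB* is not transcribed.
So NolB is not produced.
Required activator NolB is absent, so *jovQ* is not transcribed.
So JovQ is not produced.
Autoinducer-2 is present, so SibQ is active.
With repressor SibQ bound, *velU* is not transcribed.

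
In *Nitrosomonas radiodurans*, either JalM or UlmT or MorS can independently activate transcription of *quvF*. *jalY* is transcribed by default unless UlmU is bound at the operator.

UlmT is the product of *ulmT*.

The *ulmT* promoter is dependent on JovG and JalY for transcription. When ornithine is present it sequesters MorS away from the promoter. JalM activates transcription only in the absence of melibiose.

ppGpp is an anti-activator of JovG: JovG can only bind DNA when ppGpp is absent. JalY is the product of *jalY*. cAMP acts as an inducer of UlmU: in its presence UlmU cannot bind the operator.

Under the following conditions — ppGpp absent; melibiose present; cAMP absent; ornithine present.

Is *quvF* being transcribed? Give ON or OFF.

Melibiose is present, so JalM is inactive.
ppGpp is absent, so JovG is active.
cAMP is absent, so UlmU is active.
With repressor UlmU bound, *jalY* is not transcribed.
So JalY is not produced.
Required activator JalY is absent, so *ulmT* is not transcribed.
So UlmT is not produced.
Ornithine is present, so MorS is inactive.
No activator is available at the *quvF* promoter, so *quvF* is not transcribed.

OFF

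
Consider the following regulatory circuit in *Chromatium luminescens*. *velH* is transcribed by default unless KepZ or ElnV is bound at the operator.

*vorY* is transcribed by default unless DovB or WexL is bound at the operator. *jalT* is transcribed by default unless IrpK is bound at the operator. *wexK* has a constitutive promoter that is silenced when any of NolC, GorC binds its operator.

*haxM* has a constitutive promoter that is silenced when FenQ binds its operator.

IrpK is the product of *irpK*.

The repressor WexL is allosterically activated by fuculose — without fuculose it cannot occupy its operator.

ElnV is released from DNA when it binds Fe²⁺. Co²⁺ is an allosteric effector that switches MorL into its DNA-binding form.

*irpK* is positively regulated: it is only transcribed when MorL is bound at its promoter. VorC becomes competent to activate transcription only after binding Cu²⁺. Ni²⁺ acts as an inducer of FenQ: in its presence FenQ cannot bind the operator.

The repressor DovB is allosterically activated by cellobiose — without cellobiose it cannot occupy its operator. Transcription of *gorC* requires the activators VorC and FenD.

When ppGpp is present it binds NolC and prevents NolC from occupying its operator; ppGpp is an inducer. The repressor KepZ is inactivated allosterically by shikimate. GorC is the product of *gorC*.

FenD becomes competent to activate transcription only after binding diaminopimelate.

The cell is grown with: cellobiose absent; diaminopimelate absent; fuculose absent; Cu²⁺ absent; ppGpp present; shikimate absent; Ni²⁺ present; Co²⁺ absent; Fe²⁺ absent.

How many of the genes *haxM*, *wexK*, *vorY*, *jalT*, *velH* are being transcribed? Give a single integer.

Ni²⁺ is present, so FenQ is inactive.
With no repressor bound, *haxM* is transcribed.
→ *haxM* is ON.
ppGpp is present, so NolC is inactive.
Cu²⁺ is absent, so VorC is inactive.
Diaminopimelate is absent, so FenD is inactive.
Required activator VorC is absent, so *gorC* is not transcribed.
So GorC is not produced.
With no repressor bound, *wexK* is transcribed.
→ *wexK* is ON.
Cellobiose is absent, so DovB is inactive.
Fuculose is absent, so WexL is inactive.
With no repressor bound, *vorY* is transcribed.
→ *vorY* is ON.
Co²⁺ is absent, so MorL is inactive.
Required activator MorL is absent, so *irpK* is not transcribed.
So IrpK is not produced.
With no repressor bound, *jalT* is transcribed.
→ *jalT* is ON.
Shikimate is absent, so KepZ is active.
Fe²⁺ is absent, so ElnV is active.
With repressor KepZ bound, *velH* is not transcribed.
→ *velH* is OFF.
4 of the 5 genes are transcribed.

4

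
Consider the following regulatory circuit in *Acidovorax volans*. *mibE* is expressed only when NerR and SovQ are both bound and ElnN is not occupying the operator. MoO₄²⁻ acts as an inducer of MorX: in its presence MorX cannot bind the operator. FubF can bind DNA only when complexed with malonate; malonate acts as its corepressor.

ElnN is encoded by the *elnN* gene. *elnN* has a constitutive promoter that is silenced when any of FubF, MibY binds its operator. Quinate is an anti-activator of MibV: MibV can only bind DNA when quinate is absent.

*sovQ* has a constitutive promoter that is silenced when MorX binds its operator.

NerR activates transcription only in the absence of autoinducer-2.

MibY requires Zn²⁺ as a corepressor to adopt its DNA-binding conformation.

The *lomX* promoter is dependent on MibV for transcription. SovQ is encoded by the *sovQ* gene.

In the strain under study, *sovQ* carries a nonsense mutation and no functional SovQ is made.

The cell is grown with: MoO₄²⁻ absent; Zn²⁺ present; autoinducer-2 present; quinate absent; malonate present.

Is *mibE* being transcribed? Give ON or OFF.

OFF

Autoinducer-2 is present, so NerR is inactive.
SovQ is non-functional in this strain, so it has no effect.
Malonate is present, so FubF is active.
Zn²⁺ is present, so MibY is active.
With repressor FubF bound, *elnN* is not transcribed.
So ElnN is not produced.
Required activator NerR is absent, so *mibE* is not transcribed.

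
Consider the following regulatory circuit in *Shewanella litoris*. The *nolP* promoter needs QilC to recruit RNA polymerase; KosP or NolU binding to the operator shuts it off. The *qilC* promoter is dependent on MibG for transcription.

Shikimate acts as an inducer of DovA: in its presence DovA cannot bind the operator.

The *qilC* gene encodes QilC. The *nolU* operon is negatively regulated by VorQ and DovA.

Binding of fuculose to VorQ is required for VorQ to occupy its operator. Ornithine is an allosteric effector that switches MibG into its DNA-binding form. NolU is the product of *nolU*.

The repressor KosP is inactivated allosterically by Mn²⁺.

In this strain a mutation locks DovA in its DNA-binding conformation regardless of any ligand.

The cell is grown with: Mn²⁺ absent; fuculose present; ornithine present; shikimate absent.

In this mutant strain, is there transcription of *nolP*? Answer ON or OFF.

Ornithine is present, so MibG is active.
No repressor is bound and MibG is active, so *qilC* is transcribed.
So QilC is produced and active.
Mn²⁺ is absent, so KosP is active.
Fuculose is present, so VorQ is active.
DovA is constitutively active in this strain.
With repressor VorQ bound, *nolU* is not transcribed.
So NolU is not produced.
With repressor KosP bound, *nolP* is not transcribed.

OFF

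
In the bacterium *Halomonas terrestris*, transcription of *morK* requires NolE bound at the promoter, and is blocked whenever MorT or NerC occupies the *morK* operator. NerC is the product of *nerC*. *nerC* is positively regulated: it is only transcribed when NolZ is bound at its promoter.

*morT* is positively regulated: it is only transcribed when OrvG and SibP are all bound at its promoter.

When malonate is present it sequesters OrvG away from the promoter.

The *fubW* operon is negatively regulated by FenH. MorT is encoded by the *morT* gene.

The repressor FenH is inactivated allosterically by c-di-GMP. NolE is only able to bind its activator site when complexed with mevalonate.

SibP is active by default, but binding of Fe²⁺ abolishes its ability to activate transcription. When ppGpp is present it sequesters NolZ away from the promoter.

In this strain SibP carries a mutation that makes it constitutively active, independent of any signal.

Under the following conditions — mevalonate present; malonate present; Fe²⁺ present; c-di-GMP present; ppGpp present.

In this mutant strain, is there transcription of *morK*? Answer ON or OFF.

ON

Mevalonate is present, so NolE is active.
Malonate is present, so OrvG is inactive.
SibP is constitutively active in this strain.
Required activator OrvG is absent, so *morT* is not transcribed.
So MorT is not produced.
ppGpp is present, so NolZ is inactive.
Required activator NolZ is absent, so *nerC* is not transcribed.
So NerC is not produced.
No repressor is bound and NolE is active, so *morK* is transcribed.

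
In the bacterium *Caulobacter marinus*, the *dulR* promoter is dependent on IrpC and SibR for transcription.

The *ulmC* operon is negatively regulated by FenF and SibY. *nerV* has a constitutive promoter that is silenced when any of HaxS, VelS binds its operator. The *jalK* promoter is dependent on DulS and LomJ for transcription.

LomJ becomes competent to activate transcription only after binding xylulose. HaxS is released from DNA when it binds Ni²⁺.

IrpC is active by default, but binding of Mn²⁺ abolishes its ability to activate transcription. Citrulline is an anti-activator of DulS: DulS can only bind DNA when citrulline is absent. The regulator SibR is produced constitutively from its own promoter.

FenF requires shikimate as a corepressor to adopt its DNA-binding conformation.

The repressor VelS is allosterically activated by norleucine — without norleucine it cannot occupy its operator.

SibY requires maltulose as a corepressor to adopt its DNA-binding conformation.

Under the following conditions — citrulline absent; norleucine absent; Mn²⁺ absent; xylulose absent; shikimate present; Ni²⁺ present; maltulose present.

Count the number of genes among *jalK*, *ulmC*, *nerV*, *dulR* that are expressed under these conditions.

2

Citrulline is absent, so DulS is active.
Xylulose is absent, so LomJ is inactive.
Required activator LomJ is absent, so *jalK* is not transcribed.
→ *jalK* is OFF.
Shikimate is present, so FenF is active.
Maltulose is present, so SibY is active.
With repressor FenF bound, *ulmC* is not transcribed.
→ *ulmC* is OFF.
Ni²⁺ is present, so HaxS is inactive.
Norleucine is absent, so VelS is inactive.
With no repressor bound, *nerV* is transcribed.
→ *nerV* is ON.
Mn²⁺ is absent, so IrpC is active.
SibR is produced constitutively and is active.
No repressor is bound and IrpC and SibR are active, so *dulR* is transcribed.
→ *dulR* is ON.
2 of the 4 genes are transcribed.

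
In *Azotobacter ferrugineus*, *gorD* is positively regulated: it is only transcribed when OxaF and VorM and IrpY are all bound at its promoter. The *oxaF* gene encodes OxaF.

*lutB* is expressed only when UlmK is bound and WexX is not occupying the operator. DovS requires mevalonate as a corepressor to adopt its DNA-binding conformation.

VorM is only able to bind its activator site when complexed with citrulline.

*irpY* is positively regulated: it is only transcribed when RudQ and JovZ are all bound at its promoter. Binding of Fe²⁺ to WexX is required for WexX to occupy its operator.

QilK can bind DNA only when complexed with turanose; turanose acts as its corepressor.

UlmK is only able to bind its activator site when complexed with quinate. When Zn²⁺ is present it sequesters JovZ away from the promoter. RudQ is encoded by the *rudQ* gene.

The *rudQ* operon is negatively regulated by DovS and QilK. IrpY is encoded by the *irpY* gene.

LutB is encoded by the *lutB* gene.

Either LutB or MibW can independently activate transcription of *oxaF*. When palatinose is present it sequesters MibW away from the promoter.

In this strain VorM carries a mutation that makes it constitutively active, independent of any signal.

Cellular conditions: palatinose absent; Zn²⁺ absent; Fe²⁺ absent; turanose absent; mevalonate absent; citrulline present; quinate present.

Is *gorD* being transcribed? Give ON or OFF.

ON

Fe²⁺ is absent, so WexX is inactive.
Quinate is present, so UlmK is active.
No repressor is bound and UlmK is active, so *lutB* is transcribed.
So LutB is produced and active.
Palatinose is absent, so MibW is active.
Activator LutB is present, so *oxaF* is transcribed.
So OxaF is produced and active.
VorM is constitutively active in this strain.
Mevalonate is absent, so DovS is inactive.
Turanose is absent, so QilK is inactive.
With no repressor bound, *rudQ* is transcribed.
So RudQ is produced and active.
Zn²⁺ is absent, so JovZ is active.
No repressor is bound and RudQ and JovZ are active, so *irpY* is transcribed.
So IrpY is produced and active.
No repressor is bound and OxaF and VorM and IrpY are active, so *gorD* is transcribed.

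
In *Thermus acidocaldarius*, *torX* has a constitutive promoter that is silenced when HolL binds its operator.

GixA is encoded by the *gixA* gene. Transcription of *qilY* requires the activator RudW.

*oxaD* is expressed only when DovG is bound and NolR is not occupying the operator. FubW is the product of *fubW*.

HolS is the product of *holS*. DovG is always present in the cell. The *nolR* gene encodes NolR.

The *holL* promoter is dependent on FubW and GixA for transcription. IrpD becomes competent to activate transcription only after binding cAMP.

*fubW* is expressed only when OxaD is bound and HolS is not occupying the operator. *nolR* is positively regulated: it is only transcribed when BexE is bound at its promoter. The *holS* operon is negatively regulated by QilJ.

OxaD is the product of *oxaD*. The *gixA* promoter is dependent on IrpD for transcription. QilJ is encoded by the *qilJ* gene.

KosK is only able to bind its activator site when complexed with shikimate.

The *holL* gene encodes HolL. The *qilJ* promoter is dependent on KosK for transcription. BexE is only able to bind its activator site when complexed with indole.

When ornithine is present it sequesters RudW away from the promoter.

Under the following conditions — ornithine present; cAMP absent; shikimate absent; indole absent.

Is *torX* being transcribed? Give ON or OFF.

ON

Shikimate is absent, so KosK is inactive.
Required activator KosK is absent, so *qilJ* is not transcribed.
So QilJ is not produced.
With no repressor bound, *holS* is transcribed.
So HolS is produced and active.
DovG is produced constitutively and is active.
Indole is absent, so BexE is inactive.
Required activator BexE is absent, so *nolR* is not transcribed.
So NolR is not produced.
No repressor is bound and DovG is active, so *oxaD* is transcribed.
So OxaD is produced and active.
With repressor HolS bound, *fubW* is not transcribed.
So FubW is not produced.
cAMP is absent, so IrpD is inactive.
Required activator IrpD is absent, so *gixA* is not transcribed.
So GixA is not produced.
Required activator FubW is absent, so *holL* is not transcribed.
So HolL is not produced.
With no repressor bound, *torX* is transcribed.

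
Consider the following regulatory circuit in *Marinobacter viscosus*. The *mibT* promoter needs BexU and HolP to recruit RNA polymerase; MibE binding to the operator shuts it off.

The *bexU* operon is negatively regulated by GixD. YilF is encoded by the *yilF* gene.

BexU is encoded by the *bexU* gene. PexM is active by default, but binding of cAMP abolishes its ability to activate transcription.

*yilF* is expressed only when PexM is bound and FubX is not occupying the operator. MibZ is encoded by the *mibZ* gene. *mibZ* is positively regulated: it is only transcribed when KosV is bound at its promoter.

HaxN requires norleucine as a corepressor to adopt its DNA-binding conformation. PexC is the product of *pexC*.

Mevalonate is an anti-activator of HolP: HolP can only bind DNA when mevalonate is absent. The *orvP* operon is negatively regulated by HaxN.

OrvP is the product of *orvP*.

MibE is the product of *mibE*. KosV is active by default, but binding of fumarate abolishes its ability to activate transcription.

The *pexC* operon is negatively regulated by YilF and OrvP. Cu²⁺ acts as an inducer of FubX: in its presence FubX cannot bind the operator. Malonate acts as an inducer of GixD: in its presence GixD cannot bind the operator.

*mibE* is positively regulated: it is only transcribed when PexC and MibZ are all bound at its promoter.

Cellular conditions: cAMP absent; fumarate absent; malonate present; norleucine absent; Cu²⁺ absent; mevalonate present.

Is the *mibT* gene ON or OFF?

OFF

Malonate is present, so GixD is inactive.
With no repressor bound, *bexU* is transcribed.
So BexU is produced and active.
Mevalonate is present, so HolP is inactive.
cAMP is absent, so PexM is active.
Cu²⁺ is absent, so FubX is active.
With repressor FubX bound, *yilF* is not transcribed.
So YilF is not produced.
Norleucine is absent, so HaxN is inactive.
With no repressor bound, *orvP* is transcribed.
So OrvP is produced and active.
With repressor OrvP bound, *pexC* is not transcribed.
So PexC is not produced.
Fumarate is absent, so KosV is active.
No repressor is bound and KosV is active, so *mibZ* is transcribed.
So MibZ is produced and active.
Required activator PexC is absent, so *mibE* is not transcribed.
So MibE is not produced.
Required activator HolP is absent, so *mibT* is not transcribed.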